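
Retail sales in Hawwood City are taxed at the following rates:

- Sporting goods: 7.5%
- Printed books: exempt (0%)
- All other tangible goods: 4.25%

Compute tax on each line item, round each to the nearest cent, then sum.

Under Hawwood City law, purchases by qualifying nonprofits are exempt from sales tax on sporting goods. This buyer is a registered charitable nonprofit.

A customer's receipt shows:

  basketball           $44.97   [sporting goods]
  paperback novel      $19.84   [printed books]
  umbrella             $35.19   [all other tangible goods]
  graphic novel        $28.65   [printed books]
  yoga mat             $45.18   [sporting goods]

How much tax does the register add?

Basketball $44.97: sporting goods, buyer-exempt → 0% → $0.00
Paperback novel $19.84: printed books → 0% → $0.00
Umbrella $35.19: all other tangible goods → 4.25% → $1.50
Graphic novel $28.65: printed books → 0% → $0.00
Yoga mat $45.18: sporting goods, buyer-exempt → 0% → $0.00
Total tax = $1.50

$1.50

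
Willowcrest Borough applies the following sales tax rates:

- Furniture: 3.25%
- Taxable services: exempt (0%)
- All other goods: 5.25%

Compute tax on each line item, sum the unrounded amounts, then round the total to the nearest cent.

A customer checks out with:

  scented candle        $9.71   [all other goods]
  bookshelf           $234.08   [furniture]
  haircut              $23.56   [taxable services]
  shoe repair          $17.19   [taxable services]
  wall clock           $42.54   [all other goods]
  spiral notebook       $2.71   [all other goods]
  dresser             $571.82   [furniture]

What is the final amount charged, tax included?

$930.69

Scented candle $9.71: all other goods → 5.25% → $0.509775
Bookshelf $234.08: furniture → 3.25% → $7.6076
Haircut $23.56: taxable services → 0% → $0.00
Shoe repair $17.19: taxable services → 0% → $0.00
Wall clock $42.54: all other goods → 5.25% → $2.23335
Spiral notebook $2.71: all other goods → 5.25% → $0.142275
Dresser $571.82: furniture → 3.25% → $18.58415
Subtotal = $901.61; unrounded tax = $29.07715 → $29.08; total due = $930.69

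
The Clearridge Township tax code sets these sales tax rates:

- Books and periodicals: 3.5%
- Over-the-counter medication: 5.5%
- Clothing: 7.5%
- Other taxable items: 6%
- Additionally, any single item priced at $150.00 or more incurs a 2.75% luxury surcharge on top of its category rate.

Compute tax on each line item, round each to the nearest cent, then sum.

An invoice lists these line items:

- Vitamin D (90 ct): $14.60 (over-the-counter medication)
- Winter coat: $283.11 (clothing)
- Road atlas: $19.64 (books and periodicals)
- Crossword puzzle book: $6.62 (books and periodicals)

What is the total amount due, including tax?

$354.71

Vitamin D (90 ct) $14.60: over-the-counter medication → 5.5% → $0.80
Winter coat $283.11: clothing → 7.5% + 2.75% surcharge = 10.25% → $29.02
Road atlas $19.64: books and periodicals → 3.5% → $0.69
Crossword puzzle book $6.62: books and periodicals → 3.5% → $0.23
Subtotal = $323.97; tax = $30.74; total due = $354.71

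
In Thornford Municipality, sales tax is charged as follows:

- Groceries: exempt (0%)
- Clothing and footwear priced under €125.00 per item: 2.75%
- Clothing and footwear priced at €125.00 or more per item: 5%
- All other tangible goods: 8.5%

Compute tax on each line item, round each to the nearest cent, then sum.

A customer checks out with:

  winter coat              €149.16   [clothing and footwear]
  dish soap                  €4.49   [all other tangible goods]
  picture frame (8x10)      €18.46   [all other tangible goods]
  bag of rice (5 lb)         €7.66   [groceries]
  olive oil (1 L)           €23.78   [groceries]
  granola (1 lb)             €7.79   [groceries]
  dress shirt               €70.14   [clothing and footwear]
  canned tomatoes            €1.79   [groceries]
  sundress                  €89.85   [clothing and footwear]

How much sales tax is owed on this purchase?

Winter coat €149.16: clothing and footwear, €125.00 or more → 5% → €7.46
Dish soap €4.49: all other tangible goods → 8.5% → €0.38
Picture frame (8x10) €18.46: all other tangible goods → 8.5% → €1.57
Bag of rice (5 lb) €7.66: groceries → 0% → €0.00
Olive oil (1 L) €23.78: groceries → 0% → €0.00
Granola (1 lb) €7.79: groceries → 0% → €0.00
Dress shirt €70.14: clothing and footwear, under €125.00 → 2.75% → €1.93
Canned tomatoes €1.79: groceries → 0% → €0.00
Sundress €89.85: clothing and footwear, under €125.00 → 2.75% → €2.47
Total tax = €7.46 + €0.38 + €1.57 + €1.93 + €2.47 = €13.81

€13.81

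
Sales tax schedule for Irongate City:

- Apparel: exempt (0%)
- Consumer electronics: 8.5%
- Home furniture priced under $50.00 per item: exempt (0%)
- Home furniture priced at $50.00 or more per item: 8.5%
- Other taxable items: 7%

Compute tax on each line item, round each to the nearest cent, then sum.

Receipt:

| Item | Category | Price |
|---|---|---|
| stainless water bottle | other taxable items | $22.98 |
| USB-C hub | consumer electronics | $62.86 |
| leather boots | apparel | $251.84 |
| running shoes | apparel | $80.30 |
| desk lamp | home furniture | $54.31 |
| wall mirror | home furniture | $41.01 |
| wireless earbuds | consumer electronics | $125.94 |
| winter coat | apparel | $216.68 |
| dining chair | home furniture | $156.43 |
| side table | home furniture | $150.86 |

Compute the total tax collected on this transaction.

Stainless water bottle $22.98: other taxable items → 7% → $1.61
USB-C hub $62.86: consumer electronics → 8.5% → $5.34
Leather boots $251.84: apparel → 0% → $0.00
Running shoes $80.30: apparel → 0% → $0.00
Desk lamp $54.31: home furniture, $50.00 or more → 8.5% → $4.62
Wall mirror $41.01: home furniture, under $50.00 → 0% → $0.00
Wireless earbuds $125.94: consumer electronics → 8.5% → $10.70
Winter coat $216.68: apparel → 0% → $0.00
Dining chair $156.43: home furniture, $50.00 or more → 8.5% → $13.30
Side table $150.86: home furniture, $50.00 or more → 8.5% → $12.82
Total tax = $1.61 + $5.34 + $4.62 + $10.70 + $13.30 + $12.82 = $48.39

$48.39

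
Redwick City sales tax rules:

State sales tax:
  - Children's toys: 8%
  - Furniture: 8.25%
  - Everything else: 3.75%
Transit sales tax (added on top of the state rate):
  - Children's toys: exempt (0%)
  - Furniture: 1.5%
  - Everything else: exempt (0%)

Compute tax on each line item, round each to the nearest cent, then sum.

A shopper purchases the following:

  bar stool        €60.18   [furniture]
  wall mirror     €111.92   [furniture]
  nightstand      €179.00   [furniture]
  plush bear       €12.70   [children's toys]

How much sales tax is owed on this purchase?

Bar stool €60.18: furniture → 8.25% + 1.5% transit = 9.75% → €5.87
Wall mirror €111.92: furniture → 8.25% + 1.5% transit = 9.75% → €10.91
Nightstand €179.00: furniture → 8.25% + 1.5% transit = 9.75% → €17.45
Plush bear €12.70: children's toys → 8% + 0% transit = 8% → €1.02
Total tax = €5.87 + €10.91 + €17.45 + €1.02 = €35.25

€35.25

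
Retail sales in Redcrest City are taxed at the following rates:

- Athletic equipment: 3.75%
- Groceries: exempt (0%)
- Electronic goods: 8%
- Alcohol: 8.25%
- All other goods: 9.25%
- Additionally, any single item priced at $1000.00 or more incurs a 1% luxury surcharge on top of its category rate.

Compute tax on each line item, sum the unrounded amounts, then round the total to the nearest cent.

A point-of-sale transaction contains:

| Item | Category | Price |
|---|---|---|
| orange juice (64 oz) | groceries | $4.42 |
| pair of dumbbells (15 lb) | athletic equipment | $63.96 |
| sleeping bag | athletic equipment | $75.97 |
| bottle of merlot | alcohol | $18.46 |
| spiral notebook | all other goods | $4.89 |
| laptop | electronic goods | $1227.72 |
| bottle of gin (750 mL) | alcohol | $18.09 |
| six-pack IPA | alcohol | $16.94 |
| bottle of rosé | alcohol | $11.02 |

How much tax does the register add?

Orange juice (64 oz) $4.42: groceries → 0% → $0.00
Pair of dumbbells (15 lb) $63.96: athletic equipment → 3.75% → $2.3985
Sleeping bag $75.97: athletic equipment → 3.75% → $2.848875
Bottle of merlot $18.46: alcohol → 8.25% → $1.52295
Spiral notebook $4.89: all other goods → 9.25% → $0.452325
Laptop $1227.72: electronic goods → 8% + 1% surcharge = 9% → $110.4948
Bottle of gin (750 mL) $18.09: alcohol → 8.25% → $1.492425
Six-pack IPA $16.94: alcohol → 8.25% → $1.39755
Bottle of rosé $11.02: alcohol → 8.25% → $0.90915
Unrounded tax sum = $121.516575 → $121.52

$121.52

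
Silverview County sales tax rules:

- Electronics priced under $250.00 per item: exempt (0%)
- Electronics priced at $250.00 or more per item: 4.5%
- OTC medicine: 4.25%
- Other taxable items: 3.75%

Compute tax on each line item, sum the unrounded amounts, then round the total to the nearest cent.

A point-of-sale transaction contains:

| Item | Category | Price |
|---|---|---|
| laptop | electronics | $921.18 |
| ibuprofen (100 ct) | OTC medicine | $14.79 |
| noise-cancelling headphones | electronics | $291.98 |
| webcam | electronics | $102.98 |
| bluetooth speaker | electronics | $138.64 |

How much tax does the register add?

Laptop $921.18: electronics, $250.00 or more → 4.5% → $41.4531
Ibuprofen (100 ct) $14.79: OTC medicine → 4.25% → $0.628575
Noise-cancelling headphones $291.98: electronics, $250.00 or more → 4.5% → $13.1391
Webcam $102.98: electronics, under $250.00 → 0% → $0.00
Bluetooth speaker $138.64: electronics, under $250.00 → 0% → $0.00
Unrounded tax sum = $55.220775 → $55.22

$55.22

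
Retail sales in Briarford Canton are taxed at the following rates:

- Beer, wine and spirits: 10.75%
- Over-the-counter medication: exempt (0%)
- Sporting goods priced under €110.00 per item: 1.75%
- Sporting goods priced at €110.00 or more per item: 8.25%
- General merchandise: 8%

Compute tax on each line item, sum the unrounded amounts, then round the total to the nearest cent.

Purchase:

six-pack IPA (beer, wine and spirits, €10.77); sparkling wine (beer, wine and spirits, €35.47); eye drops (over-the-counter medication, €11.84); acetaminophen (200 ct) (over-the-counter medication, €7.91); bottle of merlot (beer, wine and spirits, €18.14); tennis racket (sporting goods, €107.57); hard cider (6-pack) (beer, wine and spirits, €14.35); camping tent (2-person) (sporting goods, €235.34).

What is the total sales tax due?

Six-pack IPA €10.77: beer, wine and spirits → 10.75% → €1.157775
Sparkling wine €35.47: beer, wine and spirits → 10.75% → €3.813025
Eye drops €11.84: over-the-counter medication → 0% → €0.00
Acetaminophen (200 ct) €7.91: over-the-counter medication → 0% → €0.00
Bottle of merlot €18.14: beer, wine and spirits → 10.75% → €1.95005
Tennis racket €107.57: sporting goods, under €110.00 → 1.75% → €1.882475
Hard cider (6-pack) €14.35: beer, wine and spirits → 10.75% → €1.542625
Camping tent (2-person) €235.34: sporting goods, €110.00 or more → 8.25% → €19.41555
Unrounded tax sum = €29.7615 → €29.76

€29.76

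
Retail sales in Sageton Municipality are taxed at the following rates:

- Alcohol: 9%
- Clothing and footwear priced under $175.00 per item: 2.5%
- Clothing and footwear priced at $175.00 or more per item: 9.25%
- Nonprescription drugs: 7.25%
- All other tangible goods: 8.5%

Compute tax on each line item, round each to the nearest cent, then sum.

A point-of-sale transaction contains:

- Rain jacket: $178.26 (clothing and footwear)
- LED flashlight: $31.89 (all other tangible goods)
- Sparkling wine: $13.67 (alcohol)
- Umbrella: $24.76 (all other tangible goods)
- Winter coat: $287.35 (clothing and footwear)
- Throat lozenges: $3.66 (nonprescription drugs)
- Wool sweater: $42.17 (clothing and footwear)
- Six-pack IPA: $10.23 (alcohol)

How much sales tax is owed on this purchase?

$51.35

Rain jacket $178.26: clothing and footwear, $175.00 or more → 9.25% → $16.49
LED flashlight $31.89: all other tangible goods → 8.5% → $2.71
Sparkling wine $13.67: alcohol → 9% → $1.23
Umbrella $24.76: all other tangible goods → 8.5% → $2.10
Winter coat $287.35: clothing and footwear, $175.00 or more → 9.25% → $26.58
Throat lozenges $3.66: nonprescription drugs → 7.25% → $0.27
Wool sweater $42.17: clothing and footwear, under $175.00 → 2.5% → $1.05
Six-pack IPA $10.23: alcohol → 9% → $0.92
Total tax = $16.49 + $2.71 + $1.23 + $2.10 + $26.58 + $0.27 + $1.05 + $0.92 = $51.35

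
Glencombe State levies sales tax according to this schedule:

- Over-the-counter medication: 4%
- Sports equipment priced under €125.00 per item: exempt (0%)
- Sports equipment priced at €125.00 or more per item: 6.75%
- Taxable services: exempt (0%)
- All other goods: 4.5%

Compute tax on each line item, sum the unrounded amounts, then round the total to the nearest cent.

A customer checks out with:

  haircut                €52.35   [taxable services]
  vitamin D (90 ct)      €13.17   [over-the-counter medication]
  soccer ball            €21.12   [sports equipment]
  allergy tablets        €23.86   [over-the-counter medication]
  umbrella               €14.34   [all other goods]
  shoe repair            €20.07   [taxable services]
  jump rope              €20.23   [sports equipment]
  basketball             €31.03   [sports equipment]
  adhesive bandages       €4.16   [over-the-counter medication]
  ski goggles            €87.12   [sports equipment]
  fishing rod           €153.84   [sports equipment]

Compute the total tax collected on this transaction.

Haircut €52.35: taxable services → 0% → €0.00
Vitamin D (90 ct) €13.17: over-the-counter medication → 4% → €0.5268
Soccer ball €21.12: sports equipment, under €125.00 → 0% → €0.00
Allergy tablets €23.86: over-the-counter medication → 4% → €0.9544
Umbrella €14.34: all other goods → 4.5% → €0.6453
Shoe repair €20.07: taxable services → 0% → €0.00
Jump rope €20.23: sports equipment, under €125.00 → 0% → €0.00
Basketball €31.03: sports equipment, under €125.00 → 0% → €0.00
Adhesive bandages €4.16: over-the-counter medication → 4% → €0.1664
Ski goggles €87.12: sports equipment, under €125.00 → 0% → €0.00
Fishing rod €153.84: sports equipment, €125.00 or more → 6.75% → €10.3842
Unrounded tax sum = €12.6771 → €12.68

€12.68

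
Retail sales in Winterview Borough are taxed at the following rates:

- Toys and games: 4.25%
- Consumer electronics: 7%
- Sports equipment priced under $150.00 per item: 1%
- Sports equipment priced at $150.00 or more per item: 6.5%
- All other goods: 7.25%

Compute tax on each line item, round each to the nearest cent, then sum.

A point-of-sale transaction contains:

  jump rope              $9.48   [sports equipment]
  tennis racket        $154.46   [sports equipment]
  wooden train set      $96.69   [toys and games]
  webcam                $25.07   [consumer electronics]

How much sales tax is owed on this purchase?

Jump rope $9.48: sports equipment, under $150.00 → 1% → $0.09
Tennis racket $154.46: sports equipment, $150.00 or more → 6.5% → $10.04
Wooden train set $96.69: toys and games → 4.25% → $4.11
Webcam $25.07: consumer electronics → 7% → $1.75
Total tax = $0.09 + $10.04 + $4.11 + $1.75 = $15.99

$15.99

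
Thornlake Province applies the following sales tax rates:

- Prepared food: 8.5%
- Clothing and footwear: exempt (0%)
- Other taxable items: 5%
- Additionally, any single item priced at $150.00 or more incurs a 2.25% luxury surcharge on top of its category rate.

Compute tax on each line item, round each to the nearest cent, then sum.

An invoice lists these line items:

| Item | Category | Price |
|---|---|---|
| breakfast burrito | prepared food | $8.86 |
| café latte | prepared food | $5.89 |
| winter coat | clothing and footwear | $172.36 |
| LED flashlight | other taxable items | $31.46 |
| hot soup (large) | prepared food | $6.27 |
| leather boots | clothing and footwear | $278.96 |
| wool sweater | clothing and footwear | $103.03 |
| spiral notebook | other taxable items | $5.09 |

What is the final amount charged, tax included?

Breakfast burrito $8.86: prepared food → 8.5% → $0.75
Café latte $5.89: prepared food → 8.5% → $0.50
Winter coat $172.36: clothing and footwear → 0% + 2.25% surcharge = 2.25% → $3.88
LED flashlight $31.46: other taxable items → 5% → $1.57
Hot soup (large) $6.27: prepared food → 8.5% → $0.53
Leather boots $278.96: clothing and footwear → 0% + 2.25% surcharge = 2.25% → $6.28
Wool sweater $103.03: clothing and footwear → 0% → $0.00
Spiral notebook $5.09: other taxable items → 5% → $0.25
Subtotal = $611.92; tax = $13.76; total due = $625.68

$625.68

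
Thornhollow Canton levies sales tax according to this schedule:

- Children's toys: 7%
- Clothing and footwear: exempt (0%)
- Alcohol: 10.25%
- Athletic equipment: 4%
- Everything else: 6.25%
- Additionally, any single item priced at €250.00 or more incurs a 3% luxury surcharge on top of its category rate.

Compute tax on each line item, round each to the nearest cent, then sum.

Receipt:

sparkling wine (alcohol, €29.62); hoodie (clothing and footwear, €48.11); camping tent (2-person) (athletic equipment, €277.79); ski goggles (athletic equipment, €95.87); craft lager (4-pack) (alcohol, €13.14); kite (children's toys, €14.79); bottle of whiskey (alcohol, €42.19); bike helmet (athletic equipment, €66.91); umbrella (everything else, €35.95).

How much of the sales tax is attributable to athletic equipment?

€25.96

Camping tent (2-person) €277.79: athletic equipment → 4% + 3% surcharge = 7% → €19.45
Ski goggles €95.87: athletic equipment → 4% → €3.83
Bike helmet €66.91: athletic equipment → 4% → €2.68
Tax on athletic equipment = €19.45 + €3.83 + €2.68 = €25.96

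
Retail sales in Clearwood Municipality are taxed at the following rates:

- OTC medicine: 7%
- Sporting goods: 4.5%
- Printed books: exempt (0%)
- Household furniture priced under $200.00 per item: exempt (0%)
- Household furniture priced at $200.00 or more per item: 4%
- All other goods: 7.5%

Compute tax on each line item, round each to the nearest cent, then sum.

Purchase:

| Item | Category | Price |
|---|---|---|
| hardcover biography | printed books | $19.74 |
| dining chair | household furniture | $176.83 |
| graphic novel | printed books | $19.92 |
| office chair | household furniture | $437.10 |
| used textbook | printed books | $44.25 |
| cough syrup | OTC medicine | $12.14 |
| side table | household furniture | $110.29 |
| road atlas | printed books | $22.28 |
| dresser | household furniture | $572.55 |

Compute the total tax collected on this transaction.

Hardcover biography $19.74: printed books → 0% → $0.00
Dining chair $176.83: household furniture, under $200.00 → 0% → $0.00
Graphic novel $19.92: printed books → 0% → $0.00
Office chair $437.10: household furniture, $200.00 or more → 4% → $17.48
Used textbook $44.25: printed books → 0% → $0.00
Cough syrup $12.14: OTC medicine → 7% → $0.85
Side table $110.29: household furniture, under $200.00 → 0% → $0.00
Road atlas $22.28: printed books → 0% → $0.00
Dresser $572.55: household furniture, $200.00 or more → 4% → $22.90
Total tax = $17.48 + $0.85 + $22.90 = $41.23

$41.23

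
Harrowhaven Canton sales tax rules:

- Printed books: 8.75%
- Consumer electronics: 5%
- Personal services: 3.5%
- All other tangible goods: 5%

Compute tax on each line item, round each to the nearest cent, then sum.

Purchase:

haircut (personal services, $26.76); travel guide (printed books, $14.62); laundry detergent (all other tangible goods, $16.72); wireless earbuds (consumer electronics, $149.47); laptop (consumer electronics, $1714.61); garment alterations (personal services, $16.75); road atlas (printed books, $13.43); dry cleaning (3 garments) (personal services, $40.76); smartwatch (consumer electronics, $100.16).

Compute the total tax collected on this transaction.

$104.47

Haircut $26.76: personal services → 3.5% → $0.94
Travel guide $14.62: printed books → 8.75% → $1.28
Laundry detergent $16.72: all other tangible goods → 5% → $0.84
Wireless earbuds $149.47: consumer electronics → 5% → $7.47
Laptop $1714.61: consumer electronics → 5% → $85.73
Garment alterations $16.75: personal services → 3.5% → $0.59
Road atlas $13.43: printed books → 8.75% → $1.18
Dry cleaning (3 garments) $40.76: personal services → 3.5% → $1.43
Smartwatch $100.16: consumer electronics → 5% → $5.01
Total tax = $0.94 + $1.28 + $0.84 + $7.47 + $85.73 + $0.59 + $1.18 + $1.43 + $5.01 = $104.47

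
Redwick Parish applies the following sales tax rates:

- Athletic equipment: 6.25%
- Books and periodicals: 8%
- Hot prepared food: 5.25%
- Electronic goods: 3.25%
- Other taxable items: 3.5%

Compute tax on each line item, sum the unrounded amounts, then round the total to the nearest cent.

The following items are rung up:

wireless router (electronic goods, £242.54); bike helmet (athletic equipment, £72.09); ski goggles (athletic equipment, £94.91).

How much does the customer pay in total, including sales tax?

Wireless router £242.54: electronic goods → 3.25% → £7.88255
Bike helmet £72.09: athletic equipment → 6.25% → £4.505625
Ski goggles £94.91: athletic equipment → 6.25% → £5.931875
Subtotal = £409.54; unrounded tax = £18.32005 → £18.32; total due = £427.86

£427.86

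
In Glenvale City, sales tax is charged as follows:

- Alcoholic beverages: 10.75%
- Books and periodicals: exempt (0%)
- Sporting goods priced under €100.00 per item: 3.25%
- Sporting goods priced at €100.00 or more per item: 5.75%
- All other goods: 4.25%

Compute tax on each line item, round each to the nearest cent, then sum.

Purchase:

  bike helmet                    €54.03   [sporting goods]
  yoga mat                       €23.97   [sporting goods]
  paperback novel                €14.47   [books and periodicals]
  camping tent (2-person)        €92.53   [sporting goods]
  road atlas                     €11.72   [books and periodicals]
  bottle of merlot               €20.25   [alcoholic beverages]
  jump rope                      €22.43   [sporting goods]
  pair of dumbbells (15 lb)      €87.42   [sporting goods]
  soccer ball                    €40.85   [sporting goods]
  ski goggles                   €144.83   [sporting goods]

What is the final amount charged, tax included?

Bike helmet €54.03: sporting goods, under €100.00 → 3.25% → €1.76
Yoga mat €23.97: sporting goods, under €100.00 → 3.25% → €0.78
Paperback novel €14.47: books and periodicals → 0% → €0.00
Camping tent (2-person) €92.53: sporting goods, under €100.00 → 3.25% → €3.01
Road atlas €11.72: books and periodicals → 0% → €0.00
Bottle of merlot €20.25: alcoholic beverages → 10.75% → €2.18
Jump rope €22.43: sporting goods, under €100.00 → 3.25% → €0.73
Pair of dumbbells (15 lb) €87.42: sporting goods, under €100.00 → 3.25% → €2.84
Soccer ball €40.85: sporting goods, under €100.00 → 3.25% → €1.33
Ski goggles €144.83: sporting goods, €100.00 or more → 5.75% → €8.33
Subtotal = €512.50; tax = €20.96; total due = €533.46

€533.46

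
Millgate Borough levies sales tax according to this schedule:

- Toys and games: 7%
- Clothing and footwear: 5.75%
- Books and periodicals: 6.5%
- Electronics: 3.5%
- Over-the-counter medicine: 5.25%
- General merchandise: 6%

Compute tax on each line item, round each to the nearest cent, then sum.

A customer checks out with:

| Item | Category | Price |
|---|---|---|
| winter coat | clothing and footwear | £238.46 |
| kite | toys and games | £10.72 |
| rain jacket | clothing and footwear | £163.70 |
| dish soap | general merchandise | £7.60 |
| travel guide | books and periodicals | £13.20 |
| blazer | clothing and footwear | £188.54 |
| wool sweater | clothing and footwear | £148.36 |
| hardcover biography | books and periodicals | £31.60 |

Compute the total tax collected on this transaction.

Winter coat £238.46: clothing and footwear → 5.75% → £13.71
Kite £10.72: toys and games → 7% → £0.75
Rain jacket £163.70: clothing and footwear → 5.75% → £9.41
Dish soap £7.60: general merchandise → 6% → £0.46
Travel guide £13.20: books and periodicals → 6.5% → £0.86
Blazer £188.54: clothing and footwear → 5.75% → £10.84
Wool sweater £148.36: clothing and footwear → 5.75% → £8.53
Hardcover biography £31.60: books and periodicals → 6.5% → £2.05
Total tax = £13.71 + £0.75 + £9.41 + £0.46 + £0.86 + £10.84 + £8.53 + £2.05 = £46.61

£46.61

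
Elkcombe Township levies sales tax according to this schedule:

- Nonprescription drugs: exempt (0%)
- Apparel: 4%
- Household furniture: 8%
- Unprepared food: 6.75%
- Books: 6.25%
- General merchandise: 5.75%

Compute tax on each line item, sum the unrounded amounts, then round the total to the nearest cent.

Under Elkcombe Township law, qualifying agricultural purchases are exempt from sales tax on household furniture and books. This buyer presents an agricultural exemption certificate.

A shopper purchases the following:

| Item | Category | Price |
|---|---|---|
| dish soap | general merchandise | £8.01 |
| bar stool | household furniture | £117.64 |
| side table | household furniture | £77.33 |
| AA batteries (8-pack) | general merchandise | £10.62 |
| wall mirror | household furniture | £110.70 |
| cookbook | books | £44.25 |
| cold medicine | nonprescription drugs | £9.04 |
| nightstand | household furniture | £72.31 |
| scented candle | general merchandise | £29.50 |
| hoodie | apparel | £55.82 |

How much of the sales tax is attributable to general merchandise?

£2.77

Dish soap £8.01: general merchandise → 5.75% → £0.460575
AA batteries (8-pack) £10.62: general merchandise → 5.75% → £0.61065
Scented candle £29.50: general merchandise → 5.75% → £1.69625
Tax on general merchandise: unrounded sum = £2.767475 → £2.77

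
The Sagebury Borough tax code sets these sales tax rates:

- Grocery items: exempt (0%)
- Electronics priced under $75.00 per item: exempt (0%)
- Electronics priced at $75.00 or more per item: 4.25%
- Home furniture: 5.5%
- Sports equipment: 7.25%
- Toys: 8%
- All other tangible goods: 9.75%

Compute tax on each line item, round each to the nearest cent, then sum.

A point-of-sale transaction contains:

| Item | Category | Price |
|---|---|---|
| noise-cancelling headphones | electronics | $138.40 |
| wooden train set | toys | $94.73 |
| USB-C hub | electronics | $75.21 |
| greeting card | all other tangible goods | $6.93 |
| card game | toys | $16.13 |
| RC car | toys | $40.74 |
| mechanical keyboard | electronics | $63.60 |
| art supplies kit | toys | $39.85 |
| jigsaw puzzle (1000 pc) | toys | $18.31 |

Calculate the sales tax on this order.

Noise-cancelling headphones $138.40: electronics, $75.00 or more → 4.25% → $5.88
Wooden train set $94.73: toys → 8% → $7.58
USB-C hub $75.21: electronics, $75.00 or more → 4.25% → $3.20
Greeting card $6.93: all other tangible goods → 9.75% → $0.68
Card game $16.13: toys → 8% → $1.29
RC car $40.74: toys → 8% → $3.26
Mechanical keyboard $63.60: electronics, under $75.00 → 0% → $0.00
Art supplies kit $39.85: toys → 8% → $3.19
Jigsaw puzzle (1000 pc) $18.31: toys → 8% → $1.46
Total tax = $5.88 + $7.58 + $3.20 + $0.68 + $1.29 + $3.26 + $3.19 + $1.46 = $26.54

$26.54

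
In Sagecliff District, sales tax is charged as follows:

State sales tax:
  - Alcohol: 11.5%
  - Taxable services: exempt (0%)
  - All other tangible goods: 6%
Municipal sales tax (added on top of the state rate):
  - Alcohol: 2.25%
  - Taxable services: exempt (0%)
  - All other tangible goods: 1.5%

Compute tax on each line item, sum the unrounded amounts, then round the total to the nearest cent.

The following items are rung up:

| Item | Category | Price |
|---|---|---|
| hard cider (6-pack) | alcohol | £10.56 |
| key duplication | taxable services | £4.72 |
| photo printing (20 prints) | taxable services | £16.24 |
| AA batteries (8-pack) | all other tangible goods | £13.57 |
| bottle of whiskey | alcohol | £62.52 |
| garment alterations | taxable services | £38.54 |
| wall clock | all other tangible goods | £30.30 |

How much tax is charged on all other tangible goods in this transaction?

£3.29

AA batteries (8-pack) £13.57: all other tangible goods → 6% + 1.5% municipal = 7.5% → £1.01775
Wall clock £30.30: all other tangible goods → 6% + 1.5% municipal = 7.5% → £2.2725
Tax on all other tangible goods: unrounded sum = £3.29025 → £3.29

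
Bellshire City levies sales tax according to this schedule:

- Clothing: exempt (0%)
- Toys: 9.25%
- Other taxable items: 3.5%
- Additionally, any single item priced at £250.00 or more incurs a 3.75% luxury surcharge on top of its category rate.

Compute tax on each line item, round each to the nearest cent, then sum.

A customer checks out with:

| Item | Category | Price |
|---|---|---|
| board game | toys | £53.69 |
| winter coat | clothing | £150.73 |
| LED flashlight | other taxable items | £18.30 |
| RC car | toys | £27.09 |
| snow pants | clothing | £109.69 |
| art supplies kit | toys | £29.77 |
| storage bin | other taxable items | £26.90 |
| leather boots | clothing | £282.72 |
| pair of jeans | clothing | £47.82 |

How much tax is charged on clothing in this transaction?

Winter coat £150.73: clothing → 0% → £0.00
Snow pants £109.69: clothing → 0% → £0.00
Leather boots £282.72: clothing → 0% + 3.75% surcharge = 3.75% → £10.60
Pair of jeans £47.82: clothing → 0% → £0.00
Tax on clothing = £0.00 + £0.00 + £10.60 + £0.00 = £10.60

£10.60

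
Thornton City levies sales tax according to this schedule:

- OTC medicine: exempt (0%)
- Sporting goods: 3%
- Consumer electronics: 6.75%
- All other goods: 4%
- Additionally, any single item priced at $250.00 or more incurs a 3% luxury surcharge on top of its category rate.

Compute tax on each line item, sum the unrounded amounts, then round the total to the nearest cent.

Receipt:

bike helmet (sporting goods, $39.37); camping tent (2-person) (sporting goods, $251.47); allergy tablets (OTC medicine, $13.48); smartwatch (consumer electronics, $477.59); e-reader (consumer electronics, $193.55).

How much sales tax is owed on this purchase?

Bike helmet $39.37: sporting goods → 3% → $1.1811
Camping tent (2-person) $251.47: sporting goods → 3% + 3% surcharge = 6% → $15.0882
Allergy tablets $13.48: OTC medicine → 0% → $0.00
Smartwatch $477.59: consumer electronics → 6.75% + 3% surcharge = 9.75% → $46.565025
E-reader $193.55: consumer electronics → 6.75% → $13.064625
Unrounded tax sum = $75.89895 → $75.90

$75.90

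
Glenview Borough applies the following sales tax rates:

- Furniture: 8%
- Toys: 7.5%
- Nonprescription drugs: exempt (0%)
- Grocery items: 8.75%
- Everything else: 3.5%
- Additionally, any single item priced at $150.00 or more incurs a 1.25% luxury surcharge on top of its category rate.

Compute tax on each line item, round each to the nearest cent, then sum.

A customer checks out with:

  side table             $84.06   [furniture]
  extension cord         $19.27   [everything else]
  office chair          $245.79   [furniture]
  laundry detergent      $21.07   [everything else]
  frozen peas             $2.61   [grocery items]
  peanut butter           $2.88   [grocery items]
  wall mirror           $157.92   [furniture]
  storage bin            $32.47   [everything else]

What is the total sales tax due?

$47.10

Side table $84.06: furniture → 8% → $6.72
Extension cord $19.27: everything else → 3.5% → $0.67
Office chair $245.79: furniture → 8% + 1.25% surcharge = 9.25% → $22.74
Laundry detergent $21.07: everything else → 3.5% → $0.74
Frozen peas $2.61: grocery items → 8.75% → $0.23
Peanut butter $2.88: grocery items → 8.75% → $0.25
Wall mirror $157.92: furniture → 8% + 1.25% surcharge = 9.25% → $14.61
Storage bin $32.47: everything else → 3.5% → $1.14
Total tax = $6.72 + $0.67 + $22.74 + $0.74 + $0.23 + $0.25 + $14.61 + $1.14 = $47.10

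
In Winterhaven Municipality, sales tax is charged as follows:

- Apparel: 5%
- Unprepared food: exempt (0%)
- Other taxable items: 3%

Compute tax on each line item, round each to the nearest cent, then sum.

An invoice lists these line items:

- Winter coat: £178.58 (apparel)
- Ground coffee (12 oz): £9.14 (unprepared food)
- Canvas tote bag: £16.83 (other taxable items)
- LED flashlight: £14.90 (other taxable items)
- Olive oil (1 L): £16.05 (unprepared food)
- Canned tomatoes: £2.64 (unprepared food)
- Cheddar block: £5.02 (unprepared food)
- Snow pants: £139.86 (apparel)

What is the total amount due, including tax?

Winter coat £178.58: apparel → 5% → £8.93
Ground coffee (12 oz) £9.14: unprepared food → 0% → £0.00
Canvas tote bag £16.83: other taxable items → 3% → £0.50
LED flashlight £14.90: other taxable items → 3% → £0.45
Olive oil (1 L) £16.05: unprepared food → 0% → £0.00
Canned tomatoes £2.64: unprepared food → 0% → £0.00
Cheddar block £5.02: unprepared food → 0% → £0.00
Snow pants £139.86: apparel → 5% → £6.99
Subtotal = £383.02; tax = £16.87; total due = £399.89

£399.89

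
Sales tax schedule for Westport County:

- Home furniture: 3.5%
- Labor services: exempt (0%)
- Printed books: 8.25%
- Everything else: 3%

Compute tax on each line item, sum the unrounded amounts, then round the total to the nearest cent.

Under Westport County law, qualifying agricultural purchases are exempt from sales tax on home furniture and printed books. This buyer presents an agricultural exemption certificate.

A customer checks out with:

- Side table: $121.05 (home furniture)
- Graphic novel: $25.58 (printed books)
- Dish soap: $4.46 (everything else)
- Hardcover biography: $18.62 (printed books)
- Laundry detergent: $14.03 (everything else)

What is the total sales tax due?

Side table $121.05: home furniture, buyer-exempt → 0% → $0.00
Graphic novel $25.58: printed books, buyer-exempt → 0% → $0.00
Dish soap $4.46: everything else → 3% → $0.1338
Hardcover biography $18.62: printed books, buyer-exempt → 0% → $0.00
Laundry detergent $14.03: everything else → 3% → $0.4209
Unrounded tax sum = $0.5547 → $0.55

$0.55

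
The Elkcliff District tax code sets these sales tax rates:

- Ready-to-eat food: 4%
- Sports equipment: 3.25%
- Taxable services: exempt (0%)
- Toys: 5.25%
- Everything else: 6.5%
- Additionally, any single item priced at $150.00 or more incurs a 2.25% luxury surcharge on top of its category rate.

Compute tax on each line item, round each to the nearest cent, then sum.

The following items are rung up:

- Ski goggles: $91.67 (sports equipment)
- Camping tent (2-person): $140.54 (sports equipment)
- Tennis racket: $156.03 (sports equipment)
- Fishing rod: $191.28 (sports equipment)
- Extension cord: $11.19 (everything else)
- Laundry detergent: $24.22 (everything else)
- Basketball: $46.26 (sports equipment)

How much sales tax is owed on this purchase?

$30.45

Ski goggles $91.67: sports equipment → 3.25% → $2.98
Camping tent (2-person) $140.54: sports equipment → 3.25% → $4.57
Tennis racket $156.03: sports equipment → 3.25% + 2.25% surcharge = 5.5% → $8.58
Fishing rod $191.28: sports equipment → 3.25% + 2.25% surcharge = 5.5% → $10.52
Extension cord $11.19: everything else → 6.5% → $0.73
Laundry detergent $24.22: everything else → 6.5% → $1.57
Basketball $46.26: sports equipment → 3.25% → $1.50
Total tax = $2.98 + $4.57 + $8.58 + $10.52 + $0.73 + $1.57 + $1.50 = $30.45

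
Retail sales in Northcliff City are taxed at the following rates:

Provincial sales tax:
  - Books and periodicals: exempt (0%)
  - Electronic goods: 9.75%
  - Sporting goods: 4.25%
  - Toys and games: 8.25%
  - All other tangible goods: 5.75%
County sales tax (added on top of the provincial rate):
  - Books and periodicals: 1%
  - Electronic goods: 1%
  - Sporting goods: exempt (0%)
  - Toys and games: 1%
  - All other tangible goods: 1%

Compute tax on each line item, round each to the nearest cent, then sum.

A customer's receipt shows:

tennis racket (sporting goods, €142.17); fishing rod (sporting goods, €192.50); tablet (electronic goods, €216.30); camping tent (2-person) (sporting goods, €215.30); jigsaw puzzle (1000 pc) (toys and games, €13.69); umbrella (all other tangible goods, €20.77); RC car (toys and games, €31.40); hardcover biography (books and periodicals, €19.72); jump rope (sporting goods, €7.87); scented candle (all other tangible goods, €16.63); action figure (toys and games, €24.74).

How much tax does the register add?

Tennis racket €142.17: sporting goods → 4.25% + 0% county = 4.25% → €6.04
Fishing rod €192.50: sporting goods → 4.25% + 0% county = 4.25% → €8.18
Tablet €216.30: electronic goods → 9.75% + 1% county = 10.75% → €23.25
Camping tent (2-person) €215.30: sporting goods → 4.25% + 0% county = 4.25% → €9.15
Jigsaw puzzle (1000 pc) €13.69: toys and games → 8.25% + 1% county = 9.25% → €1.27
Umbrella €20.77: all other tangible goods → 5.75% + 1% county = 6.75% → €1.40
RC car €31.40: toys and games → 8.25% + 1% county = 9.25% → €2.90
Hardcover biography €19.72: books and periodicals → 0% + 1% county = 1% → €0.20
Jump rope €7.87: sporting goods → 4.25% + 0% county = 4.25% → €0.33
Scented candle €16.63: all other tangible goods → 5.75% + 1% county = 6.75% → €1.12
Action figure €24.74: toys and games → 8.25% + 1% county = 9.25% → €2.29
Total tax = €6.04 + €8.18 + €23.25 + €9.15 + €1.27 + €1.40 + €2.90 + €0.20 + €0.33 + €1.12 + €2.29 = €56.13

€56.13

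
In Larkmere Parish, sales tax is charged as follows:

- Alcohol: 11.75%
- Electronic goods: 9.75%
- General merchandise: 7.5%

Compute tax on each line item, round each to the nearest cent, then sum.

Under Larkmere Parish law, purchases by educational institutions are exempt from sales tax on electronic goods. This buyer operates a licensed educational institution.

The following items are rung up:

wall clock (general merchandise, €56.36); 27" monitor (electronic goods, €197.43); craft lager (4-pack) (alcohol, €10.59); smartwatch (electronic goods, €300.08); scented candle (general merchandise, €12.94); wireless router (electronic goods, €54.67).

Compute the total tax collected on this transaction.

€6.44

Wall clock €56.36: general merchandise → 7.5% → €4.23
27" monitor €197.43: electronic goods, buyer-exempt → 0% → €0.00
Craft lager (4-pack) €10.59: alcohol → 11.75% → €1.24
Smartwatch €300.08: electronic goods, buyer-exempt → 0% → €0.00
Scented candle €12.94: general merchandise → 7.5% → €0.97
Wireless router €54.67: electronic goods, buyer-exempt → 0% → €0.00
Total tax = €4.23 + €1.24 + €0.97 = €6.44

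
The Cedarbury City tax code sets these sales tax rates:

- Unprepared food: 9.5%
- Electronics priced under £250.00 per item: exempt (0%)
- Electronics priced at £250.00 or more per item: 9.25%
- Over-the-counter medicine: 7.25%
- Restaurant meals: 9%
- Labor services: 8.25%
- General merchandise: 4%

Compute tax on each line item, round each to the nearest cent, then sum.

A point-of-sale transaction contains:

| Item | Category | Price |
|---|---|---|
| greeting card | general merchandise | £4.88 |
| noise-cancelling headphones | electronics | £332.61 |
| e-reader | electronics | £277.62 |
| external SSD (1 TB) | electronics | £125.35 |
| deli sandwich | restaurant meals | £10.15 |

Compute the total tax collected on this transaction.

£57.56

Greeting card £4.88: general merchandise → 4% → £0.20
Noise-cancelling headphones £332.61: electronics, £250.00 or more → 9.25% → £30.77
E-reader £277.62: electronics, £250.00 or more → 9.25% → £25.68
External SSD (1 TB) £125.35: electronics, under £250.00 → 0% → £0.00
Deli sandwich £10.15: restaurant meals → 9% → £0.91
Total tax = £0.20 + £30.77 + £25.68 + £0.91 = £57.56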